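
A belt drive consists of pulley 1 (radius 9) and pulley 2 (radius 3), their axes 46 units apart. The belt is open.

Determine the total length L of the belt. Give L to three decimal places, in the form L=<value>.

open belt: β = asin((r2−r1)/C) = asin(-6/46) = -7.4947°
wrap1 = π − 2β = 194.9894°
wrap2 = π + 2β = 165.0106°
tangent length = C·cosβ = 45.6070
L = r1·wrap1 + r2·wrap2 + 2·C·cosβ = 9·3.4032 + 3·2.8800 + 2·45.6070 = 130.4828

L=130.483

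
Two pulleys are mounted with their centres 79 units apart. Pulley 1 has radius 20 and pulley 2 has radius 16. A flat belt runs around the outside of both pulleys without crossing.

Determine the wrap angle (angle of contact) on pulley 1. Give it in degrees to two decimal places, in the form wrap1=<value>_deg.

wrap1=185.80_deg

open belt: β = asin((r2−r1)/C) = asin(-4/79) = -2.9023°
wrap1 = π − 2β = 185.8046°
wrap2 = π + 2β = 174.1954°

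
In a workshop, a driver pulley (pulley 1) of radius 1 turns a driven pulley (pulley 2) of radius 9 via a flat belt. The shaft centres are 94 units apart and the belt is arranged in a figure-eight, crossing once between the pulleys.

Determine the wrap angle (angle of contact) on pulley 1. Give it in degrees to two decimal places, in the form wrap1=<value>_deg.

wrap1=192.21_deg

crossed belt: β = asin((r1+r2)/C) = asin(10/94) = 6.1069°
wrap1 = wrap2 = π + 2β = 192.2137°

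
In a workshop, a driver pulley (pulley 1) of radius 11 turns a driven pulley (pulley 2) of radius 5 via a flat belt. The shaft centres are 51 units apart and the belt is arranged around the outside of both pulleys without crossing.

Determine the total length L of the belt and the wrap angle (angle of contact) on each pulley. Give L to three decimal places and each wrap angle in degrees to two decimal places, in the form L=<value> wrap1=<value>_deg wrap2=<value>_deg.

L=152.972 wrap1=193.51_deg wrap2=166.49_deg

open belt: β = asin((r2−r1)/C) = asin(-6/51) = -6.7563°
wrap1 = π − 2β = 193.5127°
wrap2 = π + 2β = 166.4873°
tangent length = C·cosβ = 50.6458
L = r1·wrap1 + r2·wrap2 + 2·C·cosβ = 11·3.3774 + 5·2.9058 + 2·50.6458 = 152.9722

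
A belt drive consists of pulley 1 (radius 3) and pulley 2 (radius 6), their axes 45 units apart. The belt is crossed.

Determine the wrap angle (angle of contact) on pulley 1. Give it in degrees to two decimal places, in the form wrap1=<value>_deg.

wrap1=203.07_deg

crossed belt: β = asin((r1+r2)/C) = asin(9/45) = 11.5370°
wrap1 = wrap2 = π + 2β = 203.0739°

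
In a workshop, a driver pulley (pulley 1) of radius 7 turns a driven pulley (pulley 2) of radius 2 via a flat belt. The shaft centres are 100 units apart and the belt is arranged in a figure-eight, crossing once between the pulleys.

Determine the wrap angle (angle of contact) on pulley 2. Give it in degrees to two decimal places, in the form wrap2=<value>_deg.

crossed belt: β = asin((r1+r2)/C) = asin(9/100) = 5.1636°
wrap1 = wrap2 = π + 2β = 190.3272°

wrap2=190.33_deg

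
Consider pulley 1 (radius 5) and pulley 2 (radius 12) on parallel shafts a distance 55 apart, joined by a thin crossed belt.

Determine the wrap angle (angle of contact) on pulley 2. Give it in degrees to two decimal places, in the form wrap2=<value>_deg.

crossed belt: β = asin((r1+r2)/C) = asin(17/55) = 18.0045°
wrap1 = wrap2 = π + 2β = 216.0089°

wrap2=216.01_deg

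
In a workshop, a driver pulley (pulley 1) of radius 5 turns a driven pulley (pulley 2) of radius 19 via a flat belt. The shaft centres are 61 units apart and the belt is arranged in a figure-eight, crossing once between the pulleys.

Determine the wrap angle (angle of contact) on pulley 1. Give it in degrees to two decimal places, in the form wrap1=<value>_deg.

crossed belt: β = asin((r1+r2)/C) = asin(24/61) = 23.1689°
wrap1 = wrap2 = π + 2β = 226.3378°

wrap1=226.34_deg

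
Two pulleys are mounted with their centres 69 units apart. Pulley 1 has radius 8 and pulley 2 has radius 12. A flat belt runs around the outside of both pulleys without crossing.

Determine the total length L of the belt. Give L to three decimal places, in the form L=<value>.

L=201.064

open belt: β = asin((r2−r1)/C) = asin(4/69) = 3.3234°
wrap1 = π − 2β = 173.3533°
wrap2 = π + 2β = 186.6467°
tangent length = C·cosβ = 68.8840
L = r1·wrap1 + r2·wrap2 + 2·C·cosβ = 8·3.0256 + 12·3.2576 + 2·68.8840 = 201.0638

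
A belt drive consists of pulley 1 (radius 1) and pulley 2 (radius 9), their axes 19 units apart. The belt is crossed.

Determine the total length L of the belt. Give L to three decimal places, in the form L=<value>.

L=74.812

crossed belt: β = asin((r1+r2)/C) = asin(10/19) = 31.7569°
wrap1 = wrap2 = π + 2β = 243.5137°
tangent length = C·cosβ = 16.1555
L = (r1+r2)·wrap + 2·C·cosβ = 10·4.2501 + 2·16.1555 = 74.8122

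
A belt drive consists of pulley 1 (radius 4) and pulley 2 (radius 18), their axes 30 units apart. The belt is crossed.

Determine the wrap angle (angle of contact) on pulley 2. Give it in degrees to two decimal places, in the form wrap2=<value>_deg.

crossed belt: β = asin((r1+r2)/C) = asin(22/30) = 47.1666°
wrap1 = wrap2 = π + 2β = 274.3331°

wrap2=274.33_deg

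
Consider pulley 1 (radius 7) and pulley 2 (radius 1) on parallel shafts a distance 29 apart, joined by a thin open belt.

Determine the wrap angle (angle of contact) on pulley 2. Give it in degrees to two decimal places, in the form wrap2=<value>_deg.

wrap2=156.12_deg

open belt: β = asin((r2−r1)/C) = asin(-6/29) = -11.9405°
wrap1 = π − 2β = 203.8811°
wrap2 = π + 2β = 156.1189°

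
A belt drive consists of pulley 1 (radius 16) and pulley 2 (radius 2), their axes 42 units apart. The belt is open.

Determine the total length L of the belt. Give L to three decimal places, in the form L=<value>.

L=145.260

open belt: β = asin((r2−r1)/C) = asin(-14/42) = -19.4712°
wrap1 = π − 2β = 218.9424°
wrap2 = π + 2β = 141.0576°
tangent length = C·cosβ = 39.5980
L = r1·wrap1 + r2·wrap2 + 2·C·cosβ = 16·3.8213 + 2·2.4619 + 2·39.5980 = 145.2601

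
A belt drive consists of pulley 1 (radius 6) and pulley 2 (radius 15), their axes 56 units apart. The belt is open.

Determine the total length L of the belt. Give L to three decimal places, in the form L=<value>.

L=179.423

open belt: β = asin((r2−r1)/C) = asin(9/56) = 9.2484°
wrap1 = π − 2β = 161.5033°
wrap2 = π + 2β = 198.4967°
tangent length = C·cosβ = 55.2721
L = r1·wrap1 + r2·wrap2 + 2·C·cosβ = 6·2.8188 + 15·3.4644 + 2·55.2721 = 179.4230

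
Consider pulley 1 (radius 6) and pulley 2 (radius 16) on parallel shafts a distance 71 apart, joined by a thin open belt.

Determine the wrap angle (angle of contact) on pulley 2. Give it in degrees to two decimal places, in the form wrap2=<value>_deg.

wrap2=196.19_deg

open belt: β = asin((r2−r1)/C) = asin(10/71) = 8.0967°
wrap1 = π − 2β = 163.8065°
wrap2 = π + 2β = 196.1935°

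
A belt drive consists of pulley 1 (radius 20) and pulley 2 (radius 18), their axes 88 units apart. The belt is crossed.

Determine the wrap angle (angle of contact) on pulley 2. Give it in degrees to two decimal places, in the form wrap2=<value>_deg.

wrap2=231.17_deg

crossed belt: β = asin((r1+r2)/C) = asin(38/88) = 25.5830°
wrap1 = wrap2 = π + 2β = 231.1660°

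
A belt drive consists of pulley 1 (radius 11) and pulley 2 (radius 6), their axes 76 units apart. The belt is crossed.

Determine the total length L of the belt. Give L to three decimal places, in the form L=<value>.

L=209.226

crossed belt: β = asin((r1+r2)/C) = asin(17/76) = 12.9255°
wrap1 = wrap2 = π + 2β = 205.8510°
tangent length = C·cosβ = 74.0743
L = (r1+r2)·wrap + 2·C·cosβ = 17·3.5928 + 2·74.0743 = 209.2258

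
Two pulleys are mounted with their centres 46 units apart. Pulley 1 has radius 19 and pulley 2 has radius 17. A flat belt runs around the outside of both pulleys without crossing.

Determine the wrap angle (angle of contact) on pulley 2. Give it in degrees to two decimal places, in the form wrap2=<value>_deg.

open belt: β = asin((r2−r1)/C) = asin(-2/46) = -2.4919°
wrap1 = π − 2β = 184.9838°
wrap2 = π + 2β = 175.0162°

wrap2=175.02_deg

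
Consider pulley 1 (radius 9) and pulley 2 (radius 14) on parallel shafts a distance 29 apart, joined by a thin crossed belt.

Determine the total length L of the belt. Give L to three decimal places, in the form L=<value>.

L=149.714

crossed belt: β = asin((r1+r2)/C) = asin(23/29) = 52.4765°
wrap1 = wrap2 = π + 2β = 284.9530°
tangent length = C·cosβ = 17.6635
L = (r1+r2)·wrap + 2·C·cosβ = 23·4.9734 + 2·17.6635 = 149.7145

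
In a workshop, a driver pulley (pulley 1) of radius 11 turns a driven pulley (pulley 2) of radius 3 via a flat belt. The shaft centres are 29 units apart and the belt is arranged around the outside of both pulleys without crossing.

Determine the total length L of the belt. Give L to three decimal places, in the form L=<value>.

open belt: β = asin((r2−r1)/C) = asin(-8/29) = -16.0134°
wrap1 = π − 2β = 212.0268°
wrap2 = π + 2β = 147.9732°
tangent length = C·cosβ = 27.8747
L = r1·wrap1 + r2·wrap2 + 2·C·cosβ = 11·3.7006 + 3·2.5826 + 2·27.8747 = 104.2035

L=104.204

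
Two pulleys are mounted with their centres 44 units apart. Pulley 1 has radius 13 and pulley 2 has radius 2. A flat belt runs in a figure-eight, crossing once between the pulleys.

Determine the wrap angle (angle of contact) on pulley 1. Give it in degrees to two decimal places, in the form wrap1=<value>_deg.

wrap1=219.86_deg

crossed belt: β = asin((r1+r2)/C) = asin(15/44) = 19.9323°
wrap1 = wrap2 = π + 2β = 219.8645°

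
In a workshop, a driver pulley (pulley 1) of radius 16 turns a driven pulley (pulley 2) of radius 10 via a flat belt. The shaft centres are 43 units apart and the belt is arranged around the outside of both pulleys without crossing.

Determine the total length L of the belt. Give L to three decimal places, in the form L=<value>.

L=168.520

open belt: β = asin((r2−r1)/C) = asin(-6/43) = -8.0209°
wrap1 = π − 2β = 196.0419°
wrap2 = π + 2β = 163.9581°
tangent length = C·cosβ = 42.5793
L = r1·wrap1 + r2·wrap2 + 2·C·cosβ = 16·3.4216 + 10·2.8616 + 2·42.5793 = 168.5200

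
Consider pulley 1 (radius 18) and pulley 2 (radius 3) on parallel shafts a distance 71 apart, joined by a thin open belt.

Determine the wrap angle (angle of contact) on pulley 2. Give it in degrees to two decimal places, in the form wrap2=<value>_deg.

wrap2=155.61_deg

open belt: β = asin((r2−r1)/C) = asin(-15/71) = -12.1966°
wrap1 = π − 2β = 204.3933°
wrap2 = π + 2β = 155.6067°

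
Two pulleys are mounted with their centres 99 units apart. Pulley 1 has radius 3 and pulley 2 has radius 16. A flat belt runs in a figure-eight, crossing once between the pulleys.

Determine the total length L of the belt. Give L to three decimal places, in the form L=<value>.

crossed belt: β = asin((r1+r2)/C) = asin(19/99) = 11.0648°
wrap1 = wrap2 = π + 2β = 202.1296°
tangent length = C·cosβ = 97.1597
L = (r1+r2)·wrap + 2·C·cosβ = 19·3.5278 + 2·97.1597 = 261.3480

L=261.348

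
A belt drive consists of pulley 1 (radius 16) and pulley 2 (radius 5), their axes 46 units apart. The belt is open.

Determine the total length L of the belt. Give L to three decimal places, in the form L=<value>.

L=160.617

open belt: β = asin((r2−r1)/C) = asin(-11/46) = -13.8352°
wrap1 = π − 2β = 207.6704°
wrap2 = π + 2β = 152.3296°
tangent length = C·cosβ = 44.6654
L = r1·wrap1 + r2·wrap2 + 2·C·cosβ = 16·3.6245 + 5·2.6587 + 2·44.6654 = 160.6166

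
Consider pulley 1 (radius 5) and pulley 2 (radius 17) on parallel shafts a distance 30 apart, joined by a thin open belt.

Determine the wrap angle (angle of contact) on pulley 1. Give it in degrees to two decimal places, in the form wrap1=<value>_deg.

open belt: β = asin((r2−r1)/C) = asin(12/30) = 23.5782°
wrap1 = π − 2β = 132.8436°
wrap2 = π + 2β = 227.1564°

wrap1=132.84_deg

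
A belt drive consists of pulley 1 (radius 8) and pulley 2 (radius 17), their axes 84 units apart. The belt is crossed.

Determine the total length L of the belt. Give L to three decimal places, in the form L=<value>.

crossed belt: β = asin((r1+r2)/C) = asin(25/84) = 17.3147°
wrap1 = wrap2 = π + 2β = 214.6293°
tangent length = C·cosβ = 80.1935
L = (r1+r2)·wrap + 2·C·cosβ = 25·3.7460 + 2·80.1935 = 254.0367

L=254.037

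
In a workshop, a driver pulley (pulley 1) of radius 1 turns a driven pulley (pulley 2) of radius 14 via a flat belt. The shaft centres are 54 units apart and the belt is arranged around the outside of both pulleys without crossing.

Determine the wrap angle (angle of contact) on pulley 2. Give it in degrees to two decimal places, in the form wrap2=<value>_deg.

open belt: β = asin((r2−r1)/C) = asin(13/54) = 13.9303°
wrap1 = π − 2β = 152.1395°
wrap2 = π + 2β = 207.8605°

wrap2=207.86_deg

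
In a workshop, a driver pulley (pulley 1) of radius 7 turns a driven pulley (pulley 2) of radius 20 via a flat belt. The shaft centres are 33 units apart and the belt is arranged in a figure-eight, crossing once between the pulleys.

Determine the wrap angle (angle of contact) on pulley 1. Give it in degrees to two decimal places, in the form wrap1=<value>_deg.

wrap1=289.81_deg

crossed belt: β = asin((r1+r2)/C) = asin(27/33) = 54.9032°
wrap1 = wrap2 = π + 2β = 289.8064°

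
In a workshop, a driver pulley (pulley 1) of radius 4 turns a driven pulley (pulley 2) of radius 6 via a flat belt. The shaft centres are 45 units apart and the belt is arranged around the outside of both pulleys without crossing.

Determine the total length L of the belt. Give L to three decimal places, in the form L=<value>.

open belt: β = asin((r2−r1)/C) = asin(2/45) = 2.5473°
wrap1 = π − 2β = 174.9054°
wrap2 = π + 2β = 185.0946°
tangent length = C·cosβ = 44.9555
L = r1·wrap1 + r2·wrap2 + 2·C·cosβ = 4·3.0527 + 6·3.2305 + 2·44.9555 = 121.5048

L=121.505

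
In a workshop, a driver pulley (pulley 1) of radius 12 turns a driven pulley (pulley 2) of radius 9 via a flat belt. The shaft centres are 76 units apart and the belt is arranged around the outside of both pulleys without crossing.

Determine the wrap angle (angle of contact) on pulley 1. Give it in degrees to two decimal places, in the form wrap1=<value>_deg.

open belt: β = asin((r2−r1)/C) = asin(-3/76) = -2.2623°
wrap1 = π − 2β = 184.5245°
wrap2 = π + 2β = 175.4755°

wrap1=184.52_deg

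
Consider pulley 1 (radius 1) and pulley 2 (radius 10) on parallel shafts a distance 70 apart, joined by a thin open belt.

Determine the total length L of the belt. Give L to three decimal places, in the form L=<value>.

open belt: β = asin((r2−r1)/C) = asin(9/70) = 7.3870°
wrap1 = π − 2β = 165.2259°
wrap2 = π + 2β = 194.7741°
tangent length = C·cosβ = 69.4190
L = r1·wrap1 + r2·wrap2 + 2·C·cosβ = 1·2.8837 + 10·3.3994 + 2·69.4190 = 175.7163

L=175.716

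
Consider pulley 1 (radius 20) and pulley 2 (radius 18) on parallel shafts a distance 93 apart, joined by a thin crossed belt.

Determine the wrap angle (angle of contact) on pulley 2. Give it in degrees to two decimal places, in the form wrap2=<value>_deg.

crossed belt: β = asin((r1+r2)/C) = asin(38/93) = 24.1171°
wrap1 = wrap2 = π + 2β = 228.2341°

wrap2=228.23_deg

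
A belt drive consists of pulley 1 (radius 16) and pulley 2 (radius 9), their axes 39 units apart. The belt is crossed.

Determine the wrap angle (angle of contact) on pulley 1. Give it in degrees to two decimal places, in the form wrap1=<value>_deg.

crossed belt: β = asin((r1+r2)/C) = asin(25/39) = 39.8683°
wrap1 = wrap2 = π + 2β = 259.7367°

wrap1=259.74_deg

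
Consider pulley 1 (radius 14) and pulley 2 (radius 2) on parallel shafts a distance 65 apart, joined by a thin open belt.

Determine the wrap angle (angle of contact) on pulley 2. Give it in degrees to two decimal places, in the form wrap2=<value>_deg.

open belt: β = asin((r2−r1)/C) = asin(-12/65) = -10.6387°
wrap1 = π − 2β = 201.2774°
wrap2 = π + 2β = 158.7226°

wrap2=158.72_deg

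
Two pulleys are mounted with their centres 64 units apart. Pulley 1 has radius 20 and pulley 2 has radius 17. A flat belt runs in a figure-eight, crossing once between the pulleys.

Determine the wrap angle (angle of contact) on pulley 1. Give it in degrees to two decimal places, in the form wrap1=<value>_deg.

wrap1=250.64_deg

crossed belt: β = asin((r1+r2)/C) = asin(37/64) = 35.3188°
wrap1 = wrap2 = π + 2β = 250.6375°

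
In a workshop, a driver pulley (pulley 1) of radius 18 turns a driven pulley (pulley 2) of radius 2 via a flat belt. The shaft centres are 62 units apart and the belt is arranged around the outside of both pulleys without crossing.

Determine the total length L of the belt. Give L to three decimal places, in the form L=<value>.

L=190.984

open belt: β = asin((r2−r1)/C) = asin(-16/62) = -14.9552°
wrap1 = π − 2β = 209.9105°
wrap2 = π + 2β = 150.0895°
tangent length = C·cosβ = 59.8999
L = r1·wrap1 + r2·wrap2 + 2·C·cosβ = 18·3.6636 + 2·2.6196 + 2·59.8999 = 190.9843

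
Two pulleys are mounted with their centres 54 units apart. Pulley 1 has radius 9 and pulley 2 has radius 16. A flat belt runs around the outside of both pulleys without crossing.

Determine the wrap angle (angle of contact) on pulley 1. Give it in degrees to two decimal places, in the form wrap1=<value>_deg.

wrap1=165.10_deg

open belt: β = asin((r2−r1)/C) = asin(7/54) = 7.4482°
wrap1 = π − 2β = 165.1036°
wrap2 = π + 2β = 194.8964°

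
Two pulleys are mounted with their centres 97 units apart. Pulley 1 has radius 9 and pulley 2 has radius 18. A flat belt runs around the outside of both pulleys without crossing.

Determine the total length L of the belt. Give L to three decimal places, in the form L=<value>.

L=279.659

open belt: β = asin((r2−r1)/C) = asin(9/97) = 5.3238°
wrap1 = π − 2β = 169.3525°
wrap2 = π + 2β = 190.6475°
tangent length = C·cosβ = 96.5816
L = r1·wrap1 + r2·wrap2 + 2·C·cosβ = 9·2.9558 + 18·3.3274 + 2·96.5816 = 279.6587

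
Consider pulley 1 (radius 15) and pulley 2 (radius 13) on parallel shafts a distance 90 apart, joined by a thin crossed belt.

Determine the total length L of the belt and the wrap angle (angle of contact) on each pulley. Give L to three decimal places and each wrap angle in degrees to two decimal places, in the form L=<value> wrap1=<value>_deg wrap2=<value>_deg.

crossed belt: β = asin((r1+r2)/C) = asin(28/90) = 18.1262°
wrap1 = wrap2 = π + 2β = 216.2524°
tangent length = C·cosβ = 85.5336
L = (r1+r2)·wrap + 2·C·cosβ = 28·3.7743 + 2·85.5336 = 276.7481

L=276.748 wrap1=216.25_deg wrap2=216.25_deg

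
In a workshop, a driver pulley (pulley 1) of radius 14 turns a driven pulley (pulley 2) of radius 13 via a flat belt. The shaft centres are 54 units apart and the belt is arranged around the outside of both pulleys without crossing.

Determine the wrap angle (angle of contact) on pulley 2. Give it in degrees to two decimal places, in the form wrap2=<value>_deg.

wrap2=177.88_deg

open belt: β = asin((r2−r1)/C) = asin(-1/54) = -1.0611°
wrap1 = π − 2β = 182.1222°
wrap2 = π + 2β = 177.8778°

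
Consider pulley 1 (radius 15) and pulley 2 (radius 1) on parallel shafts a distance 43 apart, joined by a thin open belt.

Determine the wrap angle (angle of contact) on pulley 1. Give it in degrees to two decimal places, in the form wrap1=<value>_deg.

wrap1=218.00_deg

open belt: β = asin((r2−r1)/C) = asin(-14/43) = -19.0008°
wrap1 = π − 2β = 218.0016°
wrap2 = π + 2β = 141.9984°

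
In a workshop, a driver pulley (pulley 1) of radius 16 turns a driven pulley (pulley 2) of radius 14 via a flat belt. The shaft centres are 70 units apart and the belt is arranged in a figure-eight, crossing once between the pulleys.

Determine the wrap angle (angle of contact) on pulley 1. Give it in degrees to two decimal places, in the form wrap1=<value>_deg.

wrap1=230.75_deg

crossed belt: β = asin((r1+r2)/C) = asin(30/70) = 25.3769°
wrap1 = wrap2 = π + 2β = 230.7539°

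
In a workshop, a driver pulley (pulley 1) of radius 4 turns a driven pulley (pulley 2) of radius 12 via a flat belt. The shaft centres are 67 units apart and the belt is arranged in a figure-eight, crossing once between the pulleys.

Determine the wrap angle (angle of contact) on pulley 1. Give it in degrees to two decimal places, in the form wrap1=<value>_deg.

crossed belt: β = asin((r1+r2)/C) = asin(16/67) = 13.8161°
wrap1 = wrap2 = π + 2β = 207.6322°

wrap1=207.63_deg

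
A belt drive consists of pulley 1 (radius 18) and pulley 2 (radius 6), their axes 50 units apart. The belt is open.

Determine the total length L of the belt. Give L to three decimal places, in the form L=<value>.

open belt: β = asin((r2−r1)/C) = asin(-12/50) = -13.8865°
wrap1 = π − 2β = 207.7731°
wrap2 = π + 2β = 152.2269°
tangent length = C·cosβ = 48.5386
L = r1·wrap1 + r2·wrap2 + 2·C·cosβ = 18·3.6263 + 6·2.6569 + 2·48.5386 = 178.2923

L=178.292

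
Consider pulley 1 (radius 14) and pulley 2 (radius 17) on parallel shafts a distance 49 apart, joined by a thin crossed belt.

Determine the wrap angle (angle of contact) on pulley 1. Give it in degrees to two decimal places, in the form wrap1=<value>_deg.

wrap1=258.49_deg

crossed belt: β = asin((r1+r2)/C) = asin(31/49) = 39.2461°
wrap1 = wrap2 = π + 2β = 258.4923°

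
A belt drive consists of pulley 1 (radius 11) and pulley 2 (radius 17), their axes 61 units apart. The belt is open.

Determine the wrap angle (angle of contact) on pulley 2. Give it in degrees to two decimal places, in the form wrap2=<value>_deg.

open belt: β = asin((r2−r1)/C) = asin(6/61) = 5.6448°
wrap1 = π − 2β = 168.7104°
wrap2 = π + 2β = 191.2896°

wrap2=191.29_deg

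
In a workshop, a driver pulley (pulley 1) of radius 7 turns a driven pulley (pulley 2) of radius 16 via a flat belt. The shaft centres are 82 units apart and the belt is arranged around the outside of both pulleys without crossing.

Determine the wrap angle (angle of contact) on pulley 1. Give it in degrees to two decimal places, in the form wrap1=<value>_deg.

open belt: β = asin((r2−r1)/C) = asin(9/82) = 6.3013°
wrap1 = π − 2β = 167.3975°
wrap2 = π + 2β = 192.6025°

wrap1=167.40_deg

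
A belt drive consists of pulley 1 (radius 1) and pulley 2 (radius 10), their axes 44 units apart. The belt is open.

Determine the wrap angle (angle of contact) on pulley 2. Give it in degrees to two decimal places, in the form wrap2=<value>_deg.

open belt: β = asin((r2−r1)/C) = asin(9/44) = 11.8029°
wrap1 = π − 2β = 156.3942°
wrap2 = π + 2β = 203.6058°

wrap2=203.61_deg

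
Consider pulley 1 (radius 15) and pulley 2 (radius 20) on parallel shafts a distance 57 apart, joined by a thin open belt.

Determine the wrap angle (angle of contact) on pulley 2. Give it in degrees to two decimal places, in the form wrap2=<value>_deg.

open belt: β = asin((r2−r1)/C) = asin(5/57) = 5.0324°
wrap1 = π − 2β = 169.9352°
wrap2 = π + 2β = 190.0648°

wrap2=190.06_deg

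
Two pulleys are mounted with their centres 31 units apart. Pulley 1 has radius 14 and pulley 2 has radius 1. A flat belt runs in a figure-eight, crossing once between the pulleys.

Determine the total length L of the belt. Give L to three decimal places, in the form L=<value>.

L=116.535

crossed belt: β = asin((r1+r2)/C) = asin(15/31) = 28.9385°
wrap1 = wrap2 = π + 2β = 237.8771°
tangent length = C·cosβ = 27.1293
L = (r1+r2)·wrap + 2·C·cosβ = 15·4.1517 + 2·27.1293 = 116.5347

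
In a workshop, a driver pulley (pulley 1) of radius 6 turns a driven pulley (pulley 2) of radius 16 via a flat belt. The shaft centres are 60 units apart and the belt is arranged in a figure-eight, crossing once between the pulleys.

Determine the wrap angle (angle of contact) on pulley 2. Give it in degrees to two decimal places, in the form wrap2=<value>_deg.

wrap2=223.02_deg

crossed belt: β = asin((r1+r2)/C) = asin(22/60) = 21.5102°
wrap1 = wrap2 = π + 2β = 223.0204°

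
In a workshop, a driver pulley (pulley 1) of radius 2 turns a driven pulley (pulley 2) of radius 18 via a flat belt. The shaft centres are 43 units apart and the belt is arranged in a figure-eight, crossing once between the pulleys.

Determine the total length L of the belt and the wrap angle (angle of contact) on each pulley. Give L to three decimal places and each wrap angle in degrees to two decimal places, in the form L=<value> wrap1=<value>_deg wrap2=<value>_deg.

L=158.314 wrap1=235.44_deg wrap2=235.44_deg

crossed belt: β = asin((r1+r2)/C) = asin(20/43) = 27.7177°
wrap1 = wrap2 = π + 2β = 235.4355°
tangent length = C·cosβ = 38.0657
L = (r1+r2)·wrap + 2·C·cosβ = 20·4.1091 + 2·38.0657 = 158.3140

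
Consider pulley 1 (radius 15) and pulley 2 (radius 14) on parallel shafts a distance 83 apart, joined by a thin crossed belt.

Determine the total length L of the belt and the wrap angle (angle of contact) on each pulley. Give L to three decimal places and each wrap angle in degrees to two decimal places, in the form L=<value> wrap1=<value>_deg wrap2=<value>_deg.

L=267.346 wrap1=220.90_deg wrap2=220.90_deg

crossed belt: β = asin((r1+r2)/C) = asin(29/83) = 20.4505°
wrap1 = wrap2 = π + 2β = 220.9009°
tangent length = C·cosβ = 77.7689
L = (r1+r2)·wrap + 2·C·cosβ = 29·3.8554 + 2·77.7689 = 267.3458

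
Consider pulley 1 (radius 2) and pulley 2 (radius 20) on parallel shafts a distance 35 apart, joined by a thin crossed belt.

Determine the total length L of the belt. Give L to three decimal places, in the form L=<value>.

crossed belt: β = asin((r1+r2)/C) = asin(22/35) = 38.9448°
wrap1 = wrap2 = π + 2β = 257.8896°
tangent length = C·cosβ = 27.2213
L = (r1+r2)·wrap + 2·C·cosβ = 22·4.5010 + 2·27.2213 = 153.4651

L=153.465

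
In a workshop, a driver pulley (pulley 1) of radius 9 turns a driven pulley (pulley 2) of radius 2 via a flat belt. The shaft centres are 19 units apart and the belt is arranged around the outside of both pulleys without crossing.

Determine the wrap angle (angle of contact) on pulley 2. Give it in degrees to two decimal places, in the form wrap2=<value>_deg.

open belt: β = asin((r2−r1)/C) = asin(-7/19) = -21.6183°
wrap1 = π − 2β = 223.2365°
wrap2 = π + 2β = 136.7635°

wrap2=136.76_deg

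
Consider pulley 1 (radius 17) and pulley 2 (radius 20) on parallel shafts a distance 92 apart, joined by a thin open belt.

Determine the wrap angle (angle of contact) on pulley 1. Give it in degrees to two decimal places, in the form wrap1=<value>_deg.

wrap1=176.26_deg

open belt: β = asin((r2−r1)/C) = asin(3/92) = 1.8687°
wrap1 = π − 2β = 176.2627°
wrap2 = π + 2β = 183.7373°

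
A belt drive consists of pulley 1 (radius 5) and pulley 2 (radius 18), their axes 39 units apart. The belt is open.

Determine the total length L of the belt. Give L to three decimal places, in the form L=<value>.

open belt: β = asin((r2−r1)/C) = asin(13/39) = 19.4712°
wrap1 = π − 2β = 141.0576°
wrap2 = π + 2β = 218.9424°
tangent length = C·cosβ = 36.7696
L = r1·wrap1 + r2·wrap2 + 2·C·cosβ = 5·2.4619 + 18·3.8213 + 2·36.7696 = 154.6315

L=154.631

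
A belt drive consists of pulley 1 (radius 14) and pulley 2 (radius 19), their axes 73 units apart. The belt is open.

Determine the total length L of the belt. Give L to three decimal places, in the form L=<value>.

open belt: β = asin((r2−r1)/C) = asin(5/73) = 3.9274°
wrap1 = π − 2β = 172.1451°
wrap2 = π + 2β = 187.8549°
tangent length = C·cosβ = 72.8286
L = r1·wrap1 + r2·wrap2 + 2·C·cosβ = 14·3.0045 + 19·3.2787 + 2·72.8286 = 250.0152

L=250.015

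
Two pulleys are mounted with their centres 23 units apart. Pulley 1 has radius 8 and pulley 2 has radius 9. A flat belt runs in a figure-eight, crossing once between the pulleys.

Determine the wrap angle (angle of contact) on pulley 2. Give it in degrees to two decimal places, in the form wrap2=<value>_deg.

wrap2=275.31_deg

crossed belt: β = asin((r1+r2)/C) = asin(17/23) = 47.6574°
wrap1 = wrap2 = π + 2β = 275.3148°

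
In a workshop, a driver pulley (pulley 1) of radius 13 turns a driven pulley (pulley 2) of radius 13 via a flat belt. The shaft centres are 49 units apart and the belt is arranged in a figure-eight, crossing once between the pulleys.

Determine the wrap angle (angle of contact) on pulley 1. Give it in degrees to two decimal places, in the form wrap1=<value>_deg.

crossed belt: β = asin((r1+r2)/C) = asin(26/49) = 32.0468°
wrap1 = wrap2 = π + 2β = 244.0937°

wrap1=244.09_deg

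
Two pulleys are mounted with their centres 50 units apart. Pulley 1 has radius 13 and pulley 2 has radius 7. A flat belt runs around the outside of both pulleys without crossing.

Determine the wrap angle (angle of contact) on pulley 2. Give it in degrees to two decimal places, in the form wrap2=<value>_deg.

open belt: β = asin((r2−r1)/C) = asin(-6/50) = -6.8921°
wrap1 = π − 2β = 193.7842°
wrap2 = π + 2β = 166.2158°

wrap2=166.22_deg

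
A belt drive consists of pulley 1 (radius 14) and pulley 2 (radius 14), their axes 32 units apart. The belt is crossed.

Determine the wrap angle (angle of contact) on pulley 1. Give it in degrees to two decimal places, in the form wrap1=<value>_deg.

crossed belt: β = asin((r1+r2)/C) = asin(28/32) = 61.0450°
wrap1 = wrap2 = π + 2β = 302.0900°

wrap1=302.09_deg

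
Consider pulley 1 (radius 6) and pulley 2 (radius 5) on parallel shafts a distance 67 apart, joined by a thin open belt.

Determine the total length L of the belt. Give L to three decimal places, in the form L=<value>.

open belt: β = asin((r2−r1)/C) = asin(-1/67) = -0.8552°
wrap1 = π − 2β = 181.7104°
wrap2 = π + 2β = 178.2896°
tangent length = C·cosβ = 66.9925
L = r1·wrap1 + r2·wrap2 + 2·C·cosβ = 6·3.1714 + 5·3.1117 + 2·66.9925 = 168.5724

L=168.572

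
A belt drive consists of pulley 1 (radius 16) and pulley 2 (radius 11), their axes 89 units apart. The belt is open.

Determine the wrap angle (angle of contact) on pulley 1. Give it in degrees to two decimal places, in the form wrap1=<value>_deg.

wrap1=186.44_deg

open belt: β = asin((r2−r1)/C) = asin(-5/89) = -3.2206°
wrap1 = π − 2β = 186.4411°
wrap2 = π + 2β = 173.5589°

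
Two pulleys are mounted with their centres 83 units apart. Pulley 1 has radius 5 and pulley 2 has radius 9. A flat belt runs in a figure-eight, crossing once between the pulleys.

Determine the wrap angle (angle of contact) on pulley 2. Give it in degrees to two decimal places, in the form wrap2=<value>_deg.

crossed belt: β = asin((r1+r2)/C) = asin(14/83) = 9.7108°
wrap1 = wrap2 = π + 2β = 199.4215°

wrap2=199.42_deg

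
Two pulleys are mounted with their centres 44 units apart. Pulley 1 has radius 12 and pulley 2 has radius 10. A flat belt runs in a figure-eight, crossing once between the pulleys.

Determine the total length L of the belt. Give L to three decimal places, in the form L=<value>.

L=168.364

crossed belt: β = asin((r1+r2)/C) = asin(22/44) = 30.0000°
wrap1 = wrap2 = π + 2β = 240.0000°
tangent length = C·cosβ = 38.1051
L = (r1+r2)·wrap + 2·C·cosβ = 22·4.1888 + 2·38.1051 = 168.3636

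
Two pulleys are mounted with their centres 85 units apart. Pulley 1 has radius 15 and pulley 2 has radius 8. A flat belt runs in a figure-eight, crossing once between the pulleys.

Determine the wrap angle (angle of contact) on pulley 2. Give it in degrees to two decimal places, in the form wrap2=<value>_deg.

wrap2=211.40_deg

crossed belt: β = asin((r1+r2)/C) = asin(23/85) = 15.6993°
wrap1 = wrap2 = π + 2β = 211.3985°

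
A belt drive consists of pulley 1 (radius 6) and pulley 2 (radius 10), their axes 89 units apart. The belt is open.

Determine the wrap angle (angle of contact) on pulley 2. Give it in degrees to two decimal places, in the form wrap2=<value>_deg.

wrap2=185.15_deg

open belt: β = asin((r2−r1)/C) = asin(4/89) = 2.5760°
wrap1 = π − 2β = 174.8481°
wrap2 = π + 2β = 185.1519°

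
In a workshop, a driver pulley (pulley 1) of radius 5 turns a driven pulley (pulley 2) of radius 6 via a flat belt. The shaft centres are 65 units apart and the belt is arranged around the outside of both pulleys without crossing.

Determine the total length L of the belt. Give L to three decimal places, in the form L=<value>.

L=164.573

open belt: β = asin((r2−r1)/C) = asin(1/65) = 0.8815°
wrap1 = π − 2β = 178.2370°
wrap2 = π + 2β = 181.7630°
tangent length = C·cosβ = 64.9923
L = r1·wrap1 + r2·wrap2 + 2·C·cosβ = 5·3.1108 + 6·3.1724 + 2·64.9923 = 164.5729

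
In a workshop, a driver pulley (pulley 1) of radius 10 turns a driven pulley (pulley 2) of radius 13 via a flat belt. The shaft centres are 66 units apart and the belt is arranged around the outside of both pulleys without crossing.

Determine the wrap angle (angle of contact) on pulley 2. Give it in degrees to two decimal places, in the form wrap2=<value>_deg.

open belt: β = asin((r2−r1)/C) = asin(3/66) = 2.6053°
wrap1 = π − 2β = 174.7895°
wrap2 = π + 2β = 185.2105°

wrap2=185.21_deg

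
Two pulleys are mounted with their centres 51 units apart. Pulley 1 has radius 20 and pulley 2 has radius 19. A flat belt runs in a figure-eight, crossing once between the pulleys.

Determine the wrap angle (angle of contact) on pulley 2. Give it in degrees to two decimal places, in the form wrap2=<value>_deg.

crossed belt: β = asin((r1+r2)/C) = asin(39/51) = 49.8808°
wrap1 = wrap2 = π + 2β = 279.7617°

wrap2=279.76_deg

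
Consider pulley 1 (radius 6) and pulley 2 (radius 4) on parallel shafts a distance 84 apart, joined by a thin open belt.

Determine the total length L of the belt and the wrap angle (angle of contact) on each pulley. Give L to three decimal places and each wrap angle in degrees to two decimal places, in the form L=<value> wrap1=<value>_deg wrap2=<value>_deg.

open belt: β = asin((r2−r1)/C) = asin(-2/84) = -1.3643°
wrap1 = π − 2β = 182.7286°
wrap2 = π + 2β = 177.2714°
tangent length = C·cosβ = 83.9762
L = r1·wrap1 + r2·wrap2 + 2·C·cosβ = 6·3.1892 + 4·3.0940 + 2·83.9762 = 199.4635

L=199.464 wrap1=182.73_deg wrap2=177.27_deg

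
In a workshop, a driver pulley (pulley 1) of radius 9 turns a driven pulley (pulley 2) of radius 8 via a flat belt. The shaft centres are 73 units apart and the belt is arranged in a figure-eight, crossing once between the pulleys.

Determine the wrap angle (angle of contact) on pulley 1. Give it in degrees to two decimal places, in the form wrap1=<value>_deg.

crossed belt: β = asin((r1+r2)/C) = asin(17/73) = 13.4665°
wrap1 = wrap2 = π + 2β = 206.9330°

wrap1=206.93_deg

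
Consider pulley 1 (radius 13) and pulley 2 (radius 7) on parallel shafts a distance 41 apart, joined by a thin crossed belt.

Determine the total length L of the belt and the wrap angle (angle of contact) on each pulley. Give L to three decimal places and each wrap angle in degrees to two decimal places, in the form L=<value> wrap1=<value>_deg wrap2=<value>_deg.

crossed belt: β = asin((r1+r2)/C) = asin(20/41) = 29.1964°
wrap1 = wrap2 = π + 2β = 238.3928°
tangent length = C·cosβ = 35.7911
L = (r1+r2)·wrap + 2·C·cosβ = 20·4.1607 + 2·35.7911 = 154.7969

L=154.797 wrap1=238.39_deg wrap2=238.39_deg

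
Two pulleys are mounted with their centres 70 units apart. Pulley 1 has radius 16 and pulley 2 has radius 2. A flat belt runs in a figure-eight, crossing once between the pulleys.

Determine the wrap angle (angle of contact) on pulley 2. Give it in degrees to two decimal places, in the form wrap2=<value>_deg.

wrap2=209.80_deg

crossed belt: β = asin((r1+r2)/C) = asin(18/70) = 14.9006°
wrap1 = wrap2 = π + 2β = 209.8012°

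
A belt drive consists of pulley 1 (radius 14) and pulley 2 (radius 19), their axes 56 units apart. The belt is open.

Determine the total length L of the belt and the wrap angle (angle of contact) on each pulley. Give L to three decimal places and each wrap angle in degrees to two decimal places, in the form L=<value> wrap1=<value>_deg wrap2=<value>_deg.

open belt: β = asin((r2−r1)/C) = asin(5/56) = 5.1225°
wrap1 = π − 2β = 169.7550°
wrap2 = π + 2β = 190.2450°
tangent length = C·cosβ = 55.7763
L = r1·wrap1 + r2·wrap2 + 2·C·cosβ = 14·2.9628 + 19·3.3204 + 2·55.7763 = 216.1193

L=216.119 wrap1=169.75_deg wrap2=190.25_deg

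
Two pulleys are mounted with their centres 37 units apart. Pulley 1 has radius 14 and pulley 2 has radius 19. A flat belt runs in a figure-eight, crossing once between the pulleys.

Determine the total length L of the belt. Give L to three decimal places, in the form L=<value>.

crossed belt: β = asin((r1+r2)/C) = asin(33/37) = 63.1120°
wrap1 = wrap2 = π + 2β = 306.2239°
tangent length = C·cosβ = 16.7332
L = (r1+r2)·wrap + 2·C·cosβ = 33·5.3446 + 2·16.7332 = 209.8387

L=209.839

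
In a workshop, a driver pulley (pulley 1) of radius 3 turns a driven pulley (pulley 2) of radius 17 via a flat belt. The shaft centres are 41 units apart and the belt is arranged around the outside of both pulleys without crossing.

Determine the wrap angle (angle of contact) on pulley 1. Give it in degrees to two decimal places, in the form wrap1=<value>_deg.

wrap1=140.07_deg

open belt: β = asin((r2−r1)/C) = asin(14/41) = 19.9661°
wrap1 = π − 2β = 140.0679°
wrap2 = π + 2β = 219.9321°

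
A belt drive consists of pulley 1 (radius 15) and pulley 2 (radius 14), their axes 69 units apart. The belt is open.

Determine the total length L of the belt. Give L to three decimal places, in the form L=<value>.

open belt: β = asin((r2−r1)/C) = asin(-1/69) = -0.8304°
wrap1 = π − 2β = 181.6608°
wrap2 = π + 2β = 178.3392°
tangent length = C·cosβ = 68.9928
L = r1·wrap1 + r2·wrap2 + 2·C·cosβ = 15·3.1706 + 14·3.1126 + 2·68.9928 = 229.1207

L=229.121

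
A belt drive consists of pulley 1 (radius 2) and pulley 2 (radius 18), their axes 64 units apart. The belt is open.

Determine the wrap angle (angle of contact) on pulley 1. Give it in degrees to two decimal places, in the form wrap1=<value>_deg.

wrap1=151.04_deg

open belt: β = asin((r2−r1)/C) = asin(16/64) = 14.4775°
wrap1 = π − 2β = 151.0450°
wrap2 = π + 2β = 208.9550°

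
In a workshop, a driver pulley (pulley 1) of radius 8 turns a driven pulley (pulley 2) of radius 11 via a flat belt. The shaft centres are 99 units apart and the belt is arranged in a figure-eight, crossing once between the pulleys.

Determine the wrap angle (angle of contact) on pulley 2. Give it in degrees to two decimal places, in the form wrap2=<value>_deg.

crossed belt: β = asin((r1+r2)/C) = asin(19/99) = 11.0648°
wrap1 = wrap2 = π + 2β = 202.1296°

wrap2=202.13_deg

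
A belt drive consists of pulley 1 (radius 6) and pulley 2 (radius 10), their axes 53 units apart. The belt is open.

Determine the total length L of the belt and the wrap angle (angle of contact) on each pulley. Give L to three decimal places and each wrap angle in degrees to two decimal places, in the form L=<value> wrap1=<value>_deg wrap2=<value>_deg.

open belt: β = asin((r2−r1)/C) = asin(4/53) = 4.3283°
wrap1 = π − 2β = 171.3433°
wrap2 = π + 2β = 188.6567°
tangent length = C·cosβ = 52.8488
L = r1·wrap1 + r2·wrap2 + 2·C·cosβ = 6·2.9905 + 10·3.2927 + 2·52.8488 = 156.5675

L=156.568 wrap1=171.34_deg wrap2=188.66_deg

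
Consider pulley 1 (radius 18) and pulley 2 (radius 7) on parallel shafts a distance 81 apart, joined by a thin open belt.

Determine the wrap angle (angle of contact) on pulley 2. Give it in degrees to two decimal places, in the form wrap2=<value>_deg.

wrap2=164.39_deg

open belt: β = asin((r2−r1)/C) = asin(-11/81) = -7.8050°
wrap1 = π − 2β = 195.6101°
wrap2 = π + 2β = 164.3899°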